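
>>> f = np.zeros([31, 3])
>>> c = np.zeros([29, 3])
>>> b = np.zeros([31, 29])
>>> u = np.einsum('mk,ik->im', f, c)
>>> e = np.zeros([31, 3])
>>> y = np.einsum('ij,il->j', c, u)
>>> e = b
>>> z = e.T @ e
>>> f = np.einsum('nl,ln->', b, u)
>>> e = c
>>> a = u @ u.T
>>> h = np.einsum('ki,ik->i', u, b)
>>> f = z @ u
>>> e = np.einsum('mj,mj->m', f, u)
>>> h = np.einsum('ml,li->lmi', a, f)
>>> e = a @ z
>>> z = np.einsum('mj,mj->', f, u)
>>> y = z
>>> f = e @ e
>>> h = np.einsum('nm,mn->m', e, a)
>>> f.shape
(29, 29)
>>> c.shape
(29, 3)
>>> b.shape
(31, 29)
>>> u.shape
(29, 31)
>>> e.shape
(29, 29)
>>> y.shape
()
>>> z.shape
()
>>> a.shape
(29, 29)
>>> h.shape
(29,)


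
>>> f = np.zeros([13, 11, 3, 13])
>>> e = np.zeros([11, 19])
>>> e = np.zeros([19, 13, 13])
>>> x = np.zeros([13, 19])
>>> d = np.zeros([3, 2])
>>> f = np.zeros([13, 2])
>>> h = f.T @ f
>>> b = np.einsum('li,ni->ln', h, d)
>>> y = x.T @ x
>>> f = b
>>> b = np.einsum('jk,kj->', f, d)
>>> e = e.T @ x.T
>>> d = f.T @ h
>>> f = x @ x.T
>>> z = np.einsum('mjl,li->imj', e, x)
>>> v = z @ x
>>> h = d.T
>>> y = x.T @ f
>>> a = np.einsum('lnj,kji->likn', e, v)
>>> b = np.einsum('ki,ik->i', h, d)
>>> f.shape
(13, 13)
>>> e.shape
(13, 13, 13)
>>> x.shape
(13, 19)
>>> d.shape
(3, 2)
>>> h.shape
(2, 3)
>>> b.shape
(3,)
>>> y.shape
(19, 13)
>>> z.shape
(19, 13, 13)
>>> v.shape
(19, 13, 19)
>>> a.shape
(13, 19, 19, 13)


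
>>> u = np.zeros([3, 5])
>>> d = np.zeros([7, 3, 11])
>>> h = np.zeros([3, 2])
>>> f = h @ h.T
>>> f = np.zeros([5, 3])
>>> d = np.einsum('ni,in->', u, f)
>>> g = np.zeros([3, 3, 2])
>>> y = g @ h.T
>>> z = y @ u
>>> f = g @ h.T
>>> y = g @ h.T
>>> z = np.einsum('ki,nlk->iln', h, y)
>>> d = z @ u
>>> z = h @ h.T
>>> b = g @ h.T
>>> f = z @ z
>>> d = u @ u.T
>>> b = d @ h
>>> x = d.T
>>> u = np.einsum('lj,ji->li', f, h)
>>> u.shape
(3, 2)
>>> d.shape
(3, 3)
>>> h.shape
(3, 2)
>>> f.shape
(3, 3)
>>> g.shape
(3, 3, 2)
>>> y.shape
(3, 3, 3)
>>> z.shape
(3, 3)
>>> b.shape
(3, 2)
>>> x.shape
(3, 3)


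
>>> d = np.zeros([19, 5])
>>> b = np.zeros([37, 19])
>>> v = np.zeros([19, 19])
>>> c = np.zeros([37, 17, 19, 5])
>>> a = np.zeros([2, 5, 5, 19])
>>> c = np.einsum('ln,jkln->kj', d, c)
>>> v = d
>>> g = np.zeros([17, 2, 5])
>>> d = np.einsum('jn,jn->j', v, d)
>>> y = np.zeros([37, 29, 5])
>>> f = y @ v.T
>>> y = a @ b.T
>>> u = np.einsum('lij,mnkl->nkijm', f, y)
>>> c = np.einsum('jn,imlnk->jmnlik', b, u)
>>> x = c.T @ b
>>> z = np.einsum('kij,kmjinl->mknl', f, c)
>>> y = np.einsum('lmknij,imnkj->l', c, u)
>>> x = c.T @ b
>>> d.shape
(19,)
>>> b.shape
(37, 19)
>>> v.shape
(19, 5)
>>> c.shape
(37, 5, 19, 29, 5, 2)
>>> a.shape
(2, 5, 5, 19)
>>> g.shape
(17, 2, 5)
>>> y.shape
(37,)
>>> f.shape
(37, 29, 19)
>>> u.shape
(5, 5, 29, 19, 2)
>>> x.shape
(2, 5, 29, 19, 5, 19)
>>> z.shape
(5, 37, 5, 2)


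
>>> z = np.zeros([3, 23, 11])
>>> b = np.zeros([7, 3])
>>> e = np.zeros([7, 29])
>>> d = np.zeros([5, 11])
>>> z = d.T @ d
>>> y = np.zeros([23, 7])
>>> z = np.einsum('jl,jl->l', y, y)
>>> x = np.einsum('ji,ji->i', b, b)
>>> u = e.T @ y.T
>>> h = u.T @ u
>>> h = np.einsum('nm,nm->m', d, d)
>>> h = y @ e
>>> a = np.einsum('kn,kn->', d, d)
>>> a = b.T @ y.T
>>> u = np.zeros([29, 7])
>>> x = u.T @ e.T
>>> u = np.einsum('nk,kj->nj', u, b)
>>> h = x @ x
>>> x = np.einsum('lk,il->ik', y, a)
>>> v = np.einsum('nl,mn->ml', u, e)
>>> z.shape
(7,)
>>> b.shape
(7, 3)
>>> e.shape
(7, 29)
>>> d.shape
(5, 11)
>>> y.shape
(23, 7)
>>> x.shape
(3, 7)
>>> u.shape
(29, 3)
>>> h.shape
(7, 7)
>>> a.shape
(3, 23)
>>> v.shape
(7, 3)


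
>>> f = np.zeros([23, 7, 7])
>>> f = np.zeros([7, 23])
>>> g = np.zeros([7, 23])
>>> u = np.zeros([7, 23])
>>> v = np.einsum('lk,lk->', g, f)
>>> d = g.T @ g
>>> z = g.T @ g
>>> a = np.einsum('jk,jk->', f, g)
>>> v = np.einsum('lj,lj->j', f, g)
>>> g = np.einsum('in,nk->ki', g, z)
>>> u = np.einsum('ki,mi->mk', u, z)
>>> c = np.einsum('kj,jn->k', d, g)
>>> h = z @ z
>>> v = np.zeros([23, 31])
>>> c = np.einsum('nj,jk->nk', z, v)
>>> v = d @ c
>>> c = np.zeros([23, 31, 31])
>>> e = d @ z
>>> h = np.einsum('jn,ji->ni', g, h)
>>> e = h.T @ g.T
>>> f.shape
(7, 23)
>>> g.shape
(23, 7)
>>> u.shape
(23, 7)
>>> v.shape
(23, 31)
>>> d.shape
(23, 23)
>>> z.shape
(23, 23)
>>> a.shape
()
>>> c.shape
(23, 31, 31)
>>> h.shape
(7, 23)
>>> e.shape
(23, 23)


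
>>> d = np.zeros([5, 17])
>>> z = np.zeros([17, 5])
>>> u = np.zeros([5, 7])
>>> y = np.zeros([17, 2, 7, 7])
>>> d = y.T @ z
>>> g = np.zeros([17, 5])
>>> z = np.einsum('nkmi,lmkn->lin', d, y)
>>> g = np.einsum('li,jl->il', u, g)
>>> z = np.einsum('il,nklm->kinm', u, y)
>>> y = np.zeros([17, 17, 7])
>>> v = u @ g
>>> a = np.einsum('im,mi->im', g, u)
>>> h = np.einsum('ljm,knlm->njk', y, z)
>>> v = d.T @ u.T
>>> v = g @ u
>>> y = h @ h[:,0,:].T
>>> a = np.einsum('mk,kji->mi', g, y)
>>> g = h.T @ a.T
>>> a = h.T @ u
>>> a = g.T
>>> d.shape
(7, 7, 2, 5)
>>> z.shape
(2, 5, 17, 7)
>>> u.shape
(5, 7)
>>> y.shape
(5, 17, 5)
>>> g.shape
(2, 17, 7)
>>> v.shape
(7, 7)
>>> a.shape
(7, 17, 2)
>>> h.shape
(5, 17, 2)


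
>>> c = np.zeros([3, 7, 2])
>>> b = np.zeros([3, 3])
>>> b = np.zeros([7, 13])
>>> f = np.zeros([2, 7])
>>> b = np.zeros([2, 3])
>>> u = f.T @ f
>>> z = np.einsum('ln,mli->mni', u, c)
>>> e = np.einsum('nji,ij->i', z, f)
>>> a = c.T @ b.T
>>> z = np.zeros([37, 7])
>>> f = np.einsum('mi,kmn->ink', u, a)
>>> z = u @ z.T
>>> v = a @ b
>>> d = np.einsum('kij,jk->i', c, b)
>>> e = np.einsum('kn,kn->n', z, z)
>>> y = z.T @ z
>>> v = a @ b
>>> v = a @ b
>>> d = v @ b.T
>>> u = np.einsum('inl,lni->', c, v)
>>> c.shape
(3, 7, 2)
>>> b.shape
(2, 3)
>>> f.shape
(7, 2, 2)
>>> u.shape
()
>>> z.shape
(7, 37)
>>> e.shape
(37,)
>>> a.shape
(2, 7, 2)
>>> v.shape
(2, 7, 3)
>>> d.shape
(2, 7, 2)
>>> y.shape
(37, 37)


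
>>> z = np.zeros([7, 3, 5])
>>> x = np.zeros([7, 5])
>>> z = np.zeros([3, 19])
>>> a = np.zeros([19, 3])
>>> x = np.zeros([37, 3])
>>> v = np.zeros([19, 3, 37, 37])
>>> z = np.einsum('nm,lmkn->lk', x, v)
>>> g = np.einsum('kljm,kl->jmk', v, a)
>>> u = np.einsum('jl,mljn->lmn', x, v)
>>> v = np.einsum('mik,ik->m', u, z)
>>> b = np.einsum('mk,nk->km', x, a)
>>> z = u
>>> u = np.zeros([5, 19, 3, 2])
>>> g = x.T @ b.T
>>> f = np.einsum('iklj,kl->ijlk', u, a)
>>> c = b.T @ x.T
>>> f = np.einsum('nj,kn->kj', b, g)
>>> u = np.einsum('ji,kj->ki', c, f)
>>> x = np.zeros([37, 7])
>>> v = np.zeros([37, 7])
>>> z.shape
(3, 19, 37)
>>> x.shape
(37, 7)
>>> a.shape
(19, 3)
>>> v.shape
(37, 7)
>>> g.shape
(3, 3)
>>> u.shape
(3, 37)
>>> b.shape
(3, 37)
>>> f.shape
(3, 37)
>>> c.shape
(37, 37)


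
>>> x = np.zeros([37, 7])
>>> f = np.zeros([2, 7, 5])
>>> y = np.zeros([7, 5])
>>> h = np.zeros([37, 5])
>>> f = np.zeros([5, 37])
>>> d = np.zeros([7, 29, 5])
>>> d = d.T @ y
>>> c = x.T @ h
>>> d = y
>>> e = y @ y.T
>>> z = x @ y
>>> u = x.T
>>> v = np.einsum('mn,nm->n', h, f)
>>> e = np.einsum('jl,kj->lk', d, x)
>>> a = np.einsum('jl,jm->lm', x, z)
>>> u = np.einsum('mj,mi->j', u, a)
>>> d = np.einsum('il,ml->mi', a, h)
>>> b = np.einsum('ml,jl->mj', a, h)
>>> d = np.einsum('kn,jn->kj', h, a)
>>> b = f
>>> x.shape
(37, 7)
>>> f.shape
(5, 37)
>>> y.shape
(7, 5)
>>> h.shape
(37, 5)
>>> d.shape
(37, 7)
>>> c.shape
(7, 5)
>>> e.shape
(5, 37)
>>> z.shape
(37, 5)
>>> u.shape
(37,)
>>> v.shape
(5,)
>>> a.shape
(7, 5)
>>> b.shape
(5, 37)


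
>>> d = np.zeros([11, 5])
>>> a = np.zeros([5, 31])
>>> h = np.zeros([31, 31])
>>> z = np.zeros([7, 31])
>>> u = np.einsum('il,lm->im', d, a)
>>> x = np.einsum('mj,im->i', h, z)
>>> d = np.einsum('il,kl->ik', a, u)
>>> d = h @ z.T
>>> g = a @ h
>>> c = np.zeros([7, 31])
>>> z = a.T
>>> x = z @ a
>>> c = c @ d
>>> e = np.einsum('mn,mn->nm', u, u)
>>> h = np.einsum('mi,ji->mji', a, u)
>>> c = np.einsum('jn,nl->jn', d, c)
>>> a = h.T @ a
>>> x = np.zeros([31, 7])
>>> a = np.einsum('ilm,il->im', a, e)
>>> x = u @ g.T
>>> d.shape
(31, 7)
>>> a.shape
(31, 31)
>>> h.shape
(5, 11, 31)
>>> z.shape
(31, 5)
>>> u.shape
(11, 31)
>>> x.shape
(11, 5)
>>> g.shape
(5, 31)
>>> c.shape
(31, 7)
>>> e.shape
(31, 11)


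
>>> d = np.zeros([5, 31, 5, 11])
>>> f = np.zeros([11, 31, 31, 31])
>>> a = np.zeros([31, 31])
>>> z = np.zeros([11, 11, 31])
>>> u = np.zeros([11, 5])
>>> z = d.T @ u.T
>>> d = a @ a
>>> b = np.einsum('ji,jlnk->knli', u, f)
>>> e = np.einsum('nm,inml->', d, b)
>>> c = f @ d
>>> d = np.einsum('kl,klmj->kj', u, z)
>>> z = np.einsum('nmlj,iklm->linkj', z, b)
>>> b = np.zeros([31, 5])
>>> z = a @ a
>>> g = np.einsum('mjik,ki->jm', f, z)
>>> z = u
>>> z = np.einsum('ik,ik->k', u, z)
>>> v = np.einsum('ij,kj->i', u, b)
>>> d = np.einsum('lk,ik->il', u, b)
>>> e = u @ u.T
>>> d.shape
(31, 11)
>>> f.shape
(11, 31, 31, 31)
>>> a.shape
(31, 31)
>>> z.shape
(5,)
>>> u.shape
(11, 5)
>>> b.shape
(31, 5)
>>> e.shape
(11, 11)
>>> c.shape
(11, 31, 31, 31)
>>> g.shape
(31, 11)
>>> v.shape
(11,)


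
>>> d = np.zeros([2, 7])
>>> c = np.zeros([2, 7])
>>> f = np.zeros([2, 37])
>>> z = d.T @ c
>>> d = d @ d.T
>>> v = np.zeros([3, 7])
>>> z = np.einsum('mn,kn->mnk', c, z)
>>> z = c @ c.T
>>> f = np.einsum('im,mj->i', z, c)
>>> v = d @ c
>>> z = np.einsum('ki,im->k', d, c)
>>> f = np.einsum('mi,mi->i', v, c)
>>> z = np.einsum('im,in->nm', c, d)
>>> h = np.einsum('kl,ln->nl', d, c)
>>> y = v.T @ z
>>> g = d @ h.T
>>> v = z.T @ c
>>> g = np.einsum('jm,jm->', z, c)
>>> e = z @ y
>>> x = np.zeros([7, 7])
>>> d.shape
(2, 2)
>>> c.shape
(2, 7)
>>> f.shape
(7,)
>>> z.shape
(2, 7)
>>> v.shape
(7, 7)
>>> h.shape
(7, 2)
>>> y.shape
(7, 7)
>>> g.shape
()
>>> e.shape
(2, 7)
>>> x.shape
(7, 7)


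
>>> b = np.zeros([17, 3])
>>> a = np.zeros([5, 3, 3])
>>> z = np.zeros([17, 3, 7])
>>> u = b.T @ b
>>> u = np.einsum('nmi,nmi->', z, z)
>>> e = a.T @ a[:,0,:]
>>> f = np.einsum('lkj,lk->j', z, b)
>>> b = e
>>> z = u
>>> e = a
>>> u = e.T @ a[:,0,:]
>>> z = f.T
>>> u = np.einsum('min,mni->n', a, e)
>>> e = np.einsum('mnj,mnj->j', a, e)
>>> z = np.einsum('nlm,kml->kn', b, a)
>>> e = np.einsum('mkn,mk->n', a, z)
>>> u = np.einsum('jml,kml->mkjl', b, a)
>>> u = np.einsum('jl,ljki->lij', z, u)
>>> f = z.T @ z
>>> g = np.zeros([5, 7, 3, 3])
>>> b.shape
(3, 3, 3)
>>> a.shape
(5, 3, 3)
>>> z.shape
(5, 3)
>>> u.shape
(3, 3, 5)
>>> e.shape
(3,)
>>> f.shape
(3, 3)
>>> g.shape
(5, 7, 3, 3)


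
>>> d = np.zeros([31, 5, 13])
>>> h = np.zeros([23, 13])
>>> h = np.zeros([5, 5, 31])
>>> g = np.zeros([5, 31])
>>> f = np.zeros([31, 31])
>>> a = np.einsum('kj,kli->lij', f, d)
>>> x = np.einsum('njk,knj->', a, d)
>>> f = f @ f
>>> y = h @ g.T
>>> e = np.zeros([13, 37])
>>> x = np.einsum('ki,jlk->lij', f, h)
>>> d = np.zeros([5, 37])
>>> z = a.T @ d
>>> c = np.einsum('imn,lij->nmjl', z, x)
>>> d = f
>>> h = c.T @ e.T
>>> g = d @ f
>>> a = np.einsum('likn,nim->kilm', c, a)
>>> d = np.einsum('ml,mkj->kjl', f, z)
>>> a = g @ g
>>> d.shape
(13, 37, 31)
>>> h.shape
(5, 5, 13, 13)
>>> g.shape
(31, 31)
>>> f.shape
(31, 31)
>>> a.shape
(31, 31)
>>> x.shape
(5, 31, 5)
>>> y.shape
(5, 5, 5)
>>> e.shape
(13, 37)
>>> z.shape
(31, 13, 37)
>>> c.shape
(37, 13, 5, 5)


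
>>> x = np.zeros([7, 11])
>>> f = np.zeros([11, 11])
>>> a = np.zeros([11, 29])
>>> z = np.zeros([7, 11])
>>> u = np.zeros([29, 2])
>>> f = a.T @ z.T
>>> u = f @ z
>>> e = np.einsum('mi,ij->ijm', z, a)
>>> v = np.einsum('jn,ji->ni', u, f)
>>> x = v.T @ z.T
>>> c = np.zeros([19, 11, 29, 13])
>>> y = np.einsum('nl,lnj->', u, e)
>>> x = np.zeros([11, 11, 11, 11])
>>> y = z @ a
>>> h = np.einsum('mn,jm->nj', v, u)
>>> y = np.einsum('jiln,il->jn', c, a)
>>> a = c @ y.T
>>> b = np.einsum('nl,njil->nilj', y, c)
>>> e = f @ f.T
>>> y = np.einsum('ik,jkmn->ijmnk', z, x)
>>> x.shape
(11, 11, 11, 11)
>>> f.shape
(29, 7)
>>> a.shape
(19, 11, 29, 19)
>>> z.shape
(7, 11)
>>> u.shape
(29, 11)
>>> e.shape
(29, 29)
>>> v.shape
(11, 7)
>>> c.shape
(19, 11, 29, 13)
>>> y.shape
(7, 11, 11, 11, 11)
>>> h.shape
(7, 29)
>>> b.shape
(19, 29, 13, 11)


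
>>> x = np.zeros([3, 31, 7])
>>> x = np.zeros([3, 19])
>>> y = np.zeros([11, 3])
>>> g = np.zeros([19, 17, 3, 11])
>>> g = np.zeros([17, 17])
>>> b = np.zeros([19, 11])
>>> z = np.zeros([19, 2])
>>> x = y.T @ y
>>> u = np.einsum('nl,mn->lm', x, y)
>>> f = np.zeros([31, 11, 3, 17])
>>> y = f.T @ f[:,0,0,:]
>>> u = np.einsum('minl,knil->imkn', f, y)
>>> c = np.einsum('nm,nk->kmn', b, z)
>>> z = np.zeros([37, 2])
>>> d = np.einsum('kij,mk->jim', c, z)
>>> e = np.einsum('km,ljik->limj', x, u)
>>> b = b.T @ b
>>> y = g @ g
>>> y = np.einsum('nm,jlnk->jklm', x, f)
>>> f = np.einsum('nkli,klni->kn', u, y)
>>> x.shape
(3, 3)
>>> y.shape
(31, 17, 11, 3)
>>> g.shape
(17, 17)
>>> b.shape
(11, 11)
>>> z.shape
(37, 2)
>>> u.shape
(11, 31, 17, 3)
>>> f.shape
(31, 11)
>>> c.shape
(2, 11, 19)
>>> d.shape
(19, 11, 37)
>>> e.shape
(11, 17, 3, 31)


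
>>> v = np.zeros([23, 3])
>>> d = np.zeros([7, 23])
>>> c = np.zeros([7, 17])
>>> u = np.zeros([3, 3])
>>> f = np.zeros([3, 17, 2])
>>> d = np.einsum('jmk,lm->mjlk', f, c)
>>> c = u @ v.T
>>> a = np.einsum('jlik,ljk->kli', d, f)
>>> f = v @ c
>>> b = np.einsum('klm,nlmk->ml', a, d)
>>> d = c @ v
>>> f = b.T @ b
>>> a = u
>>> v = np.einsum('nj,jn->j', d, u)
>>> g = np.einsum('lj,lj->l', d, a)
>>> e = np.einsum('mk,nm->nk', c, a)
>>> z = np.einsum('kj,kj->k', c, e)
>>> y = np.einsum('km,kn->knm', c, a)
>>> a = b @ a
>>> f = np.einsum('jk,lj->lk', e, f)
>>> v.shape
(3,)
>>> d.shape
(3, 3)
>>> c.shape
(3, 23)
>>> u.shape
(3, 3)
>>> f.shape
(3, 23)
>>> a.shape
(7, 3)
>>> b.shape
(7, 3)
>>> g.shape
(3,)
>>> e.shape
(3, 23)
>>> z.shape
(3,)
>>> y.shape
(3, 3, 23)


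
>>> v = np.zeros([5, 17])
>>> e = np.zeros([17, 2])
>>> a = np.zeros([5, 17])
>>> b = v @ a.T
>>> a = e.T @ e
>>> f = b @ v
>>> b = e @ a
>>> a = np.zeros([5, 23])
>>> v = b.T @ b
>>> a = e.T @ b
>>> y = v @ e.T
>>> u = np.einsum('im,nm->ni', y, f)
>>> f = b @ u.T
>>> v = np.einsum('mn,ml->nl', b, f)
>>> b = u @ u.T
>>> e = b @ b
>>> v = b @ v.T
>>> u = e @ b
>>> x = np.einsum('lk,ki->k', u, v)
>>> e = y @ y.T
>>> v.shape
(5, 2)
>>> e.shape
(2, 2)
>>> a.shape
(2, 2)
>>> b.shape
(5, 5)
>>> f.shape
(17, 5)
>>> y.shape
(2, 17)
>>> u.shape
(5, 5)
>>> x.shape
(5,)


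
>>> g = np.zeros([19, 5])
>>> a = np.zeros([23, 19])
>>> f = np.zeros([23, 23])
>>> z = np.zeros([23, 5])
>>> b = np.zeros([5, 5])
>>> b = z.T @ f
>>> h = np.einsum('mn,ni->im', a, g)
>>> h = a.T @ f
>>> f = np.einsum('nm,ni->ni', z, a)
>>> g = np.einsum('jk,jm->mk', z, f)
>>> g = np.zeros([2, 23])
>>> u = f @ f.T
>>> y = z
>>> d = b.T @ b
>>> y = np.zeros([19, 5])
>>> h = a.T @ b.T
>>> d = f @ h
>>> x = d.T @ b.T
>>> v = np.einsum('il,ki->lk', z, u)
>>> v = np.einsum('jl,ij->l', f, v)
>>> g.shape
(2, 23)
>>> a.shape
(23, 19)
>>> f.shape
(23, 19)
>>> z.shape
(23, 5)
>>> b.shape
(5, 23)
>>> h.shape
(19, 5)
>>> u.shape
(23, 23)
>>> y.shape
(19, 5)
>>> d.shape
(23, 5)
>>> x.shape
(5, 5)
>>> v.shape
(19,)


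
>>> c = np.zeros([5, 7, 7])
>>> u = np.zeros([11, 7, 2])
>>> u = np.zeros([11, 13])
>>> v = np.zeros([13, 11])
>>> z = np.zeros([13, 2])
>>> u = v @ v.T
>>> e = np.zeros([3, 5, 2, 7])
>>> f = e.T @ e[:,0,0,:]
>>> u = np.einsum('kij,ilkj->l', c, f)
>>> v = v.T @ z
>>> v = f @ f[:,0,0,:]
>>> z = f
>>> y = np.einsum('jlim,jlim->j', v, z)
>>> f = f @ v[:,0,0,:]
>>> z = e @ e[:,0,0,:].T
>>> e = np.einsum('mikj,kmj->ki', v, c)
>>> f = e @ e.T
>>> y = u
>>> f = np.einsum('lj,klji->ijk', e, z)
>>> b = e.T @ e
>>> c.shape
(5, 7, 7)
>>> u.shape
(2,)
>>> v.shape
(7, 2, 5, 7)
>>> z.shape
(3, 5, 2, 3)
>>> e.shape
(5, 2)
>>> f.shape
(3, 2, 3)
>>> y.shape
(2,)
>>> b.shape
(2, 2)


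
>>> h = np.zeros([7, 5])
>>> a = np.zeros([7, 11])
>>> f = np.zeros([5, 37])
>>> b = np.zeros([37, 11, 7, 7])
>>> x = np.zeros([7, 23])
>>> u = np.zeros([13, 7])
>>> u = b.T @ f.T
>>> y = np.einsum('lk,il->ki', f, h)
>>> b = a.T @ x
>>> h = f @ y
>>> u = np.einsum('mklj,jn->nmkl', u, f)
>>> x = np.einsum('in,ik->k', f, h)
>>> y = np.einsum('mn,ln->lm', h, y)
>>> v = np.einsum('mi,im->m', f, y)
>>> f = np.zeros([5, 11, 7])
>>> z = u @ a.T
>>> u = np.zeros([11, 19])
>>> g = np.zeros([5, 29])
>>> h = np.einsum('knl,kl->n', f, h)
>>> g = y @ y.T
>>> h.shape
(11,)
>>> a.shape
(7, 11)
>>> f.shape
(5, 11, 7)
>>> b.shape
(11, 23)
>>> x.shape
(7,)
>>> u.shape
(11, 19)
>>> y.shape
(37, 5)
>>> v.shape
(5,)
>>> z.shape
(37, 7, 7, 7)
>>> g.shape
(37, 37)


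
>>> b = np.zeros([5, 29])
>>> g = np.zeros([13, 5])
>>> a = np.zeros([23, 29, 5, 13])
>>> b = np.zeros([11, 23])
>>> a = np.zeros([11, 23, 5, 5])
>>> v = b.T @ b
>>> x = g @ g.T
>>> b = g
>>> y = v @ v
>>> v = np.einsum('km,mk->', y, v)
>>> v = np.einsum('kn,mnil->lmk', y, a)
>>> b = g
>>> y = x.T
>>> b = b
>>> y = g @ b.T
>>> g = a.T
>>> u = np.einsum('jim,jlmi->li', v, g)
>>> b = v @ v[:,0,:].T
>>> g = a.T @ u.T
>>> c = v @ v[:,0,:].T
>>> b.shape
(5, 11, 5)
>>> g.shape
(5, 5, 23, 5)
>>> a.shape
(11, 23, 5, 5)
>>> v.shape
(5, 11, 23)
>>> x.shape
(13, 13)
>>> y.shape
(13, 13)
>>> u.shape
(5, 11)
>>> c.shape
(5, 11, 5)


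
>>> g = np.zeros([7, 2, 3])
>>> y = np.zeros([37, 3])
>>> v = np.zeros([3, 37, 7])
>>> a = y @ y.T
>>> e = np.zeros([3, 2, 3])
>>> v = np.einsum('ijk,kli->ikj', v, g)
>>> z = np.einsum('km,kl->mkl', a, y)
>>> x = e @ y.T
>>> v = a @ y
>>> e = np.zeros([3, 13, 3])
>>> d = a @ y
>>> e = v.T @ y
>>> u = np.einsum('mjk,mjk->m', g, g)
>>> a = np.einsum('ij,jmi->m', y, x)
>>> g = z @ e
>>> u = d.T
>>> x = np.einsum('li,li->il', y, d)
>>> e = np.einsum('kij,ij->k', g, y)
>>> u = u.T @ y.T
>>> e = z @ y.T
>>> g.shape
(37, 37, 3)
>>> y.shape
(37, 3)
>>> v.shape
(37, 3)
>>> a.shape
(2,)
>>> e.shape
(37, 37, 37)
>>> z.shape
(37, 37, 3)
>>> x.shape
(3, 37)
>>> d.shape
(37, 3)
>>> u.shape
(37, 37)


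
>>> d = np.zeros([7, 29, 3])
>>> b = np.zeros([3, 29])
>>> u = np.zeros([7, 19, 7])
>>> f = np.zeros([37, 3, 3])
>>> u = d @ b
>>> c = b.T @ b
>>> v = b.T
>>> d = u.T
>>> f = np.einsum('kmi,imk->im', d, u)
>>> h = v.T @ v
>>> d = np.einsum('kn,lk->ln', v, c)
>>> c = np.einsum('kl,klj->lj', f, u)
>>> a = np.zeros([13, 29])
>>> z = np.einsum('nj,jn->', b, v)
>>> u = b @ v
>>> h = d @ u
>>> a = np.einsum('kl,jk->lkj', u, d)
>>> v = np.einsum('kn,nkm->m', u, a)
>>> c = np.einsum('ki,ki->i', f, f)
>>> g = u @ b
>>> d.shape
(29, 3)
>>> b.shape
(3, 29)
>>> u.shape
(3, 3)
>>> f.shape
(7, 29)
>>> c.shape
(29,)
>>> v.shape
(29,)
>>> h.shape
(29, 3)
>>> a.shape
(3, 3, 29)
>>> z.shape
()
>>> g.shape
(3, 29)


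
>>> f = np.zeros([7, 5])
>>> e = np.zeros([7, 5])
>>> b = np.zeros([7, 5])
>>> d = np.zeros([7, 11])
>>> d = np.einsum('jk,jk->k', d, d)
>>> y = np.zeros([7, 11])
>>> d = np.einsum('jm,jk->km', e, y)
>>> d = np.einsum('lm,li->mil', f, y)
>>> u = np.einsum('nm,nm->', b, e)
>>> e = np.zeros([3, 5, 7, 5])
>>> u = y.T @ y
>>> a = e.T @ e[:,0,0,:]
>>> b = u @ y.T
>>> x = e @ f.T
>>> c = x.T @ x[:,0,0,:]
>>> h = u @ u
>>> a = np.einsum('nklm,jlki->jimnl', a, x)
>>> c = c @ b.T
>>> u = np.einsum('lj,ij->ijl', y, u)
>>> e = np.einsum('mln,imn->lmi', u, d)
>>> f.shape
(7, 5)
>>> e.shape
(11, 11, 5)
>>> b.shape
(11, 7)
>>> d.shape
(5, 11, 7)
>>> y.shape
(7, 11)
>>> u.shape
(11, 11, 7)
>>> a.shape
(3, 7, 5, 5, 5)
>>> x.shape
(3, 5, 7, 7)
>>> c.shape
(7, 7, 5, 11)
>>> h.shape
(11, 11)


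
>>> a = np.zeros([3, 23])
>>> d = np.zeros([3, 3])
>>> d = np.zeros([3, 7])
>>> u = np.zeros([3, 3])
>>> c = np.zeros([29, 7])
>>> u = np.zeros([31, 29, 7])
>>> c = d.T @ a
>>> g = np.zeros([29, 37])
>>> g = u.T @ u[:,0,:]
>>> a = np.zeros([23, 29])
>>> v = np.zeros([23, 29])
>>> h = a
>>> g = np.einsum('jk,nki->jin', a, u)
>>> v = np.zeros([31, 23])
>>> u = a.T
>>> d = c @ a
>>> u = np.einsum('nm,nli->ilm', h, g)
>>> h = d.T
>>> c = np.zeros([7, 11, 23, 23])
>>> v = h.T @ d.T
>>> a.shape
(23, 29)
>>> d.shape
(7, 29)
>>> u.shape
(31, 7, 29)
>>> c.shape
(7, 11, 23, 23)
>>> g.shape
(23, 7, 31)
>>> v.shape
(7, 7)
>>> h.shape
(29, 7)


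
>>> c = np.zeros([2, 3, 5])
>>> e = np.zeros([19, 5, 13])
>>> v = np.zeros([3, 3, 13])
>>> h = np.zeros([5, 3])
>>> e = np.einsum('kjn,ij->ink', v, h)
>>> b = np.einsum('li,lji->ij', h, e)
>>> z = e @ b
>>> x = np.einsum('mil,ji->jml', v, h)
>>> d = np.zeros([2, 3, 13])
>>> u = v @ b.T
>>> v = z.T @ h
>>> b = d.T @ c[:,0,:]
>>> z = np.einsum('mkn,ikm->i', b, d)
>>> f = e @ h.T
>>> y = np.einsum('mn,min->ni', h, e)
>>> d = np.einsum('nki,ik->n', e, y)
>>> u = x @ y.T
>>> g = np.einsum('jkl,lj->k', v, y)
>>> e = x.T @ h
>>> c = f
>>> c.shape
(5, 13, 5)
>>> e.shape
(13, 3, 3)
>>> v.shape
(13, 13, 3)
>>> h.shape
(5, 3)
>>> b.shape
(13, 3, 5)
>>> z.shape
(2,)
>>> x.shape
(5, 3, 13)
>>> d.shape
(5,)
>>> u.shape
(5, 3, 3)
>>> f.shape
(5, 13, 5)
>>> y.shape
(3, 13)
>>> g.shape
(13,)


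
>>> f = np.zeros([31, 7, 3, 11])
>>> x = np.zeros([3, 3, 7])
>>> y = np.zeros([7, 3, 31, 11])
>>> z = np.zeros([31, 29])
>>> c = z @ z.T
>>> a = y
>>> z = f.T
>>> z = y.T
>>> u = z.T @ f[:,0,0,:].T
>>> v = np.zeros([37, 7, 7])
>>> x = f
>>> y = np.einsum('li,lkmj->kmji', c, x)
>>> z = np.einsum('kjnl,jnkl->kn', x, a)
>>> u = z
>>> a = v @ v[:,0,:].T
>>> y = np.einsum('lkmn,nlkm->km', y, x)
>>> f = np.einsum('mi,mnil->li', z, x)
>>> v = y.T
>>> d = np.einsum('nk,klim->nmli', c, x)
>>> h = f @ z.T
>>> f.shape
(11, 3)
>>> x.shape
(31, 7, 3, 11)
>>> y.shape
(3, 11)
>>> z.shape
(31, 3)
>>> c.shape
(31, 31)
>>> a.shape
(37, 7, 37)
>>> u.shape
(31, 3)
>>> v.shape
(11, 3)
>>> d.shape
(31, 11, 7, 3)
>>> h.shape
(11, 31)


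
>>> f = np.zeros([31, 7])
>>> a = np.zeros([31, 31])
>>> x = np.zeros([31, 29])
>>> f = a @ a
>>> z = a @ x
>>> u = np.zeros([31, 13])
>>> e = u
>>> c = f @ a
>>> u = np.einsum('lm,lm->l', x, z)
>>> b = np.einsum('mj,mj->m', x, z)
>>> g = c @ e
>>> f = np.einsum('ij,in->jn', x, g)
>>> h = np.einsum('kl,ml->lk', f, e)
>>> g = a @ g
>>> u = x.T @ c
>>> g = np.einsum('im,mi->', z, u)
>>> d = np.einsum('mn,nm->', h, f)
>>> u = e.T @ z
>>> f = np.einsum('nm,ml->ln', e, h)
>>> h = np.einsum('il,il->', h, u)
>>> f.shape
(29, 31)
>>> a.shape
(31, 31)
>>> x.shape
(31, 29)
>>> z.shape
(31, 29)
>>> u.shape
(13, 29)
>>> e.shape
(31, 13)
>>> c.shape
(31, 31)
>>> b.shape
(31,)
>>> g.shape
()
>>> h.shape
()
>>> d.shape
()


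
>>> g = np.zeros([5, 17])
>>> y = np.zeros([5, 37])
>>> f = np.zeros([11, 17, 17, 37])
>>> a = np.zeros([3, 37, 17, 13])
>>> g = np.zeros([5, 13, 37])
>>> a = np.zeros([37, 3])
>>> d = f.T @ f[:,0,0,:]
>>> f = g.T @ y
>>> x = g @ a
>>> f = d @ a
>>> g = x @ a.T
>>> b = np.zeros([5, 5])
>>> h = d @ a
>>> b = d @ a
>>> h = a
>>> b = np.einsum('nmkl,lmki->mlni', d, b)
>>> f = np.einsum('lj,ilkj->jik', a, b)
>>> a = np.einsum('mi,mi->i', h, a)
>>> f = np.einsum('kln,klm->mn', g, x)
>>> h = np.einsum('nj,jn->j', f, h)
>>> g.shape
(5, 13, 37)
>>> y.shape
(5, 37)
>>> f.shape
(3, 37)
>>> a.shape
(3,)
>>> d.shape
(37, 17, 17, 37)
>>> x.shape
(5, 13, 3)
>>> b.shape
(17, 37, 37, 3)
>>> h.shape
(37,)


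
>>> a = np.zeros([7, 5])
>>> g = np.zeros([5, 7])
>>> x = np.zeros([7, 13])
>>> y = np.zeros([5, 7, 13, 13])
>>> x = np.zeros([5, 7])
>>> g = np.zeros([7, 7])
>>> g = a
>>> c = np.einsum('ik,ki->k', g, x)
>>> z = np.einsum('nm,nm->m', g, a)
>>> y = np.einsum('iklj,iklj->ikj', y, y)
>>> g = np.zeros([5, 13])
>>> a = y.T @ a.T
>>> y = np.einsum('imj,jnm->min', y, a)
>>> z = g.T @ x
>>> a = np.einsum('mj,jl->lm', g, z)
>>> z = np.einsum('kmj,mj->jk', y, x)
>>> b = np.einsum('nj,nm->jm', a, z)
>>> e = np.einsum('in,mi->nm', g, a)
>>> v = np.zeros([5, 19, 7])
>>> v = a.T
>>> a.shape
(7, 5)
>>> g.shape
(5, 13)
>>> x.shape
(5, 7)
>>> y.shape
(7, 5, 7)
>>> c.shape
(5,)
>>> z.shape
(7, 7)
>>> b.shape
(5, 7)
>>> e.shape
(13, 7)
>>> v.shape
(5, 7)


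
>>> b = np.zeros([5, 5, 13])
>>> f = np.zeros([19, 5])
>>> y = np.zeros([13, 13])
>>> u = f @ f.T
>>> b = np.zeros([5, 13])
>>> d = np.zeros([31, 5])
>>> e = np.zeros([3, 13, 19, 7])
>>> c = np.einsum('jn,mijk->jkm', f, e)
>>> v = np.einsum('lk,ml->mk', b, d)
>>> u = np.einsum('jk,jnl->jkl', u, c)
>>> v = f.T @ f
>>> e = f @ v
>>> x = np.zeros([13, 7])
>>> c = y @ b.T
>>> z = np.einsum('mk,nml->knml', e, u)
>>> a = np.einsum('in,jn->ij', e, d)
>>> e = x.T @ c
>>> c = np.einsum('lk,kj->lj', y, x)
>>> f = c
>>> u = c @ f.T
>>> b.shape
(5, 13)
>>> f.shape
(13, 7)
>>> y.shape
(13, 13)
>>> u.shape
(13, 13)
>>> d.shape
(31, 5)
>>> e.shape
(7, 5)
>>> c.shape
(13, 7)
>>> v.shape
(5, 5)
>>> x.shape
(13, 7)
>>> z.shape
(5, 19, 19, 3)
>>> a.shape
(19, 31)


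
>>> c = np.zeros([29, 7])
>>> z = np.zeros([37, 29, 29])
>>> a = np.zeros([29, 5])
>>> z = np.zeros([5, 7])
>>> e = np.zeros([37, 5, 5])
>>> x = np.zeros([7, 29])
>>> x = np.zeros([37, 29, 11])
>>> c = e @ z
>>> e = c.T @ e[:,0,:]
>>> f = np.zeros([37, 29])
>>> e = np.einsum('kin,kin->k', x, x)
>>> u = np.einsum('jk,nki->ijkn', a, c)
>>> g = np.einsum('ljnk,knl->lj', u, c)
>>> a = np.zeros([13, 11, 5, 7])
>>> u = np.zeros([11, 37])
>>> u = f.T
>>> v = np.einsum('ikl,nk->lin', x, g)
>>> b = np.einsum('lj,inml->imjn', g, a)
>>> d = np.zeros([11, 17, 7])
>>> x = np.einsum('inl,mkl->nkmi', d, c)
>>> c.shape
(37, 5, 7)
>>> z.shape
(5, 7)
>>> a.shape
(13, 11, 5, 7)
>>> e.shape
(37,)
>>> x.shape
(17, 5, 37, 11)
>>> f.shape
(37, 29)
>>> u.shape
(29, 37)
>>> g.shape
(7, 29)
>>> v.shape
(11, 37, 7)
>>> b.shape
(13, 5, 29, 11)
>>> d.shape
(11, 17, 7)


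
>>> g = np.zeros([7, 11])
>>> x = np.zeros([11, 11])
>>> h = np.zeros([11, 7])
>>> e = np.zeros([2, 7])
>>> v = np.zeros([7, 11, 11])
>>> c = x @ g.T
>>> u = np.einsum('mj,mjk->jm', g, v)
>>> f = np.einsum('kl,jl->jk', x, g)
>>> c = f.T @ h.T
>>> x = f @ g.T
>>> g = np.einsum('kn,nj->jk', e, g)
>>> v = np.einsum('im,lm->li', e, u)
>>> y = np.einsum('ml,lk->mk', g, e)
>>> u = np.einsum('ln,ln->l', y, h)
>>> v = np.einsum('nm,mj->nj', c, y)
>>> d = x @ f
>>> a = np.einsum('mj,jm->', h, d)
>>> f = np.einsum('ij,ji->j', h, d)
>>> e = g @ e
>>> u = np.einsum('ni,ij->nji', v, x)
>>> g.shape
(11, 2)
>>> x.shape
(7, 7)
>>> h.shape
(11, 7)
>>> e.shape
(11, 7)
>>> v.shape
(11, 7)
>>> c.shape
(11, 11)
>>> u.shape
(11, 7, 7)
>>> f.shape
(7,)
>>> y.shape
(11, 7)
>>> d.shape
(7, 11)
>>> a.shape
()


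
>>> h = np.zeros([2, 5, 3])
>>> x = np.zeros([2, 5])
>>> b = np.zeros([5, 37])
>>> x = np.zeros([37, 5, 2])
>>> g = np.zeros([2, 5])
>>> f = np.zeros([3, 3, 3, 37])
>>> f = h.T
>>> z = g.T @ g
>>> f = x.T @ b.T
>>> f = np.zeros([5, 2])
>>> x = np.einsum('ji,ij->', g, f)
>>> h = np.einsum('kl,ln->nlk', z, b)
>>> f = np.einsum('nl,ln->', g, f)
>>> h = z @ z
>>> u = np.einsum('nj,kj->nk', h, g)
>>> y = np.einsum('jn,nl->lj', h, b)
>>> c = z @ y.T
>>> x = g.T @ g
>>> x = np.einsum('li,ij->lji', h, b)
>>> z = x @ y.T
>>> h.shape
(5, 5)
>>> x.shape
(5, 37, 5)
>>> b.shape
(5, 37)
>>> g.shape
(2, 5)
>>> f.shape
()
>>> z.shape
(5, 37, 37)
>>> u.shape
(5, 2)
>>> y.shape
(37, 5)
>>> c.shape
(5, 37)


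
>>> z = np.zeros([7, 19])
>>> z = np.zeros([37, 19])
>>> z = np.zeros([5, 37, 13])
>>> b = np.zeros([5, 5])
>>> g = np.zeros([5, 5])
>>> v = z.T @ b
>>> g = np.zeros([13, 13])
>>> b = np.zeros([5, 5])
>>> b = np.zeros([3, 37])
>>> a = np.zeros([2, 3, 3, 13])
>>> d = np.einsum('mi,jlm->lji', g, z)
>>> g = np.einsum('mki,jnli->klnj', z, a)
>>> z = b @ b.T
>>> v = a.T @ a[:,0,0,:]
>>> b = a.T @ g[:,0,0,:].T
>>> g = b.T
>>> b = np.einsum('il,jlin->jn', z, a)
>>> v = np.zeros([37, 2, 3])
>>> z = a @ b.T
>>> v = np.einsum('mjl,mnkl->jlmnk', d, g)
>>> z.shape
(2, 3, 3, 2)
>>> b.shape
(2, 13)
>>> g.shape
(37, 3, 3, 13)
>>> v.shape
(5, 13, 37, 3, 3)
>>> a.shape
(2, 3, 3, 13)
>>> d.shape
(37, 5, 13)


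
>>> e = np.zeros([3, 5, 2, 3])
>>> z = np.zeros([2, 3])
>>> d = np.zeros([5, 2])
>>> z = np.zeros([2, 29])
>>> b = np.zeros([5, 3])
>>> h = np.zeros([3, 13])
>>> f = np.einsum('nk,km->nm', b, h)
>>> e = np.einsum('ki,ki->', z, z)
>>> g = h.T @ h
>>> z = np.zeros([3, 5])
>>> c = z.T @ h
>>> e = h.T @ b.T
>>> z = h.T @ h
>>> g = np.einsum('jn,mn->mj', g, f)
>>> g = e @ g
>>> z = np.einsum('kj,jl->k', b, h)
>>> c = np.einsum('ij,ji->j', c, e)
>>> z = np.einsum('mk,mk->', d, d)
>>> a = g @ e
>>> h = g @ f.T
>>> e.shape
(13, 5)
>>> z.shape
()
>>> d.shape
(5, 2)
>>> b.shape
(5, 3)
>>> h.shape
(13, 5)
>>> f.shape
(5, 13)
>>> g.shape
(13, 13)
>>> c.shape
(13,)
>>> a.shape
(13, 5)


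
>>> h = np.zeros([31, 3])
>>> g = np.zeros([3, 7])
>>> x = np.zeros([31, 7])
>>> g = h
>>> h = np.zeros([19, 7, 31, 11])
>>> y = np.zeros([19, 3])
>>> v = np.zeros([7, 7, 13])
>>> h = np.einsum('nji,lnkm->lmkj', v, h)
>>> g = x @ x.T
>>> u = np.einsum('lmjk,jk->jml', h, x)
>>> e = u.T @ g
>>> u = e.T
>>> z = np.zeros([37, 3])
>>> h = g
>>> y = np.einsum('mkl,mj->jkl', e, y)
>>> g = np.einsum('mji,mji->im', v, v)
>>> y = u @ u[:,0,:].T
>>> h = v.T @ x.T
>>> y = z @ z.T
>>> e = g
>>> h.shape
(13, 7, 31)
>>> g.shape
(13, 7)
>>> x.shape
(31, 7)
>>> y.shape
(37, 37)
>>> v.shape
(7, 7, 13)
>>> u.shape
(31, 11, 19)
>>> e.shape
(13, 7)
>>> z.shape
(37, 3)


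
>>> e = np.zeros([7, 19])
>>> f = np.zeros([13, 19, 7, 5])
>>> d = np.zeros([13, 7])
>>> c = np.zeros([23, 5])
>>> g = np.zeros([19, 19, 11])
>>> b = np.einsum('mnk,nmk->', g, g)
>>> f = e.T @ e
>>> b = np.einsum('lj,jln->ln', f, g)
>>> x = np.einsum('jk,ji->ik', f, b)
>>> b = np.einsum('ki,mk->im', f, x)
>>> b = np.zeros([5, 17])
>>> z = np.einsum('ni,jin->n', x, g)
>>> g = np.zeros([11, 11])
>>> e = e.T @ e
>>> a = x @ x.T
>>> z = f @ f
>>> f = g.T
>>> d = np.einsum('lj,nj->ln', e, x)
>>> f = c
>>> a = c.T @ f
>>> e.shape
(19, 19)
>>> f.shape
(23, 5)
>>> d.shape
(19, 11)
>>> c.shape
(23, 5)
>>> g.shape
(11, 11)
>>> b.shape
(5, 17)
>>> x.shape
(11, 19)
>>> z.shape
(19, 19)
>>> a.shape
(5, 5)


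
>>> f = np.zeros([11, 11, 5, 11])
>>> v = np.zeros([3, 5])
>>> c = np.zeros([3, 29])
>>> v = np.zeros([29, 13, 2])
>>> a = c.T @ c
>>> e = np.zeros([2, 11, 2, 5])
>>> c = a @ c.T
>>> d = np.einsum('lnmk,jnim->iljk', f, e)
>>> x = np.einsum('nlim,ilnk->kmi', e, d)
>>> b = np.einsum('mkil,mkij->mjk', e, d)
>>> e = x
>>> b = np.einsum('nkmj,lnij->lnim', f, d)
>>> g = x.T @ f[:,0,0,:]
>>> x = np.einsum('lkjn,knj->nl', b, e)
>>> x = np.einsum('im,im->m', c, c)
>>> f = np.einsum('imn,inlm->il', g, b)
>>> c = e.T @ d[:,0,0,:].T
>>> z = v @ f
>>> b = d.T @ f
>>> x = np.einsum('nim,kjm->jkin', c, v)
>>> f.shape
(2, 2)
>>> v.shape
(29, 13, 2)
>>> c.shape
(2, 5, 2)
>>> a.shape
(29, 29)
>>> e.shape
(11, 5, 2)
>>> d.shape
(2, 11, 2, 11)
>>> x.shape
(13, 29, 5, 2)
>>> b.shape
(11, 2, 11, 2)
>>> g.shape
(2, 5, 11)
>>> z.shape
(29, 13, 2)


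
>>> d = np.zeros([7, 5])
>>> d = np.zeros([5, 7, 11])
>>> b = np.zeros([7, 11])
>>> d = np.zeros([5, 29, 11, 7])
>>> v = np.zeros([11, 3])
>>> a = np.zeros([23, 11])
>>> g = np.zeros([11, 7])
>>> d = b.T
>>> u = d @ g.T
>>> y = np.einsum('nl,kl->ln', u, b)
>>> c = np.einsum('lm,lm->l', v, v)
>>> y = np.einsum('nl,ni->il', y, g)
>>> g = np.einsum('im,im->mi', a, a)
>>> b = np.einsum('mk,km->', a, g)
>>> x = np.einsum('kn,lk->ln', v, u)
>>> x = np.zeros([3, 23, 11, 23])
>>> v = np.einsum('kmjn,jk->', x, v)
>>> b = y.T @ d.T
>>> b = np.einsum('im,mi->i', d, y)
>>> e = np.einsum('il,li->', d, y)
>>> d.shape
(11, 7)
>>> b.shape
(11,)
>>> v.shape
()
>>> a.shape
(23, 11)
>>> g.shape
(11, 23)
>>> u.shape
(11, 11)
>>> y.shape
(7, 11)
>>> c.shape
(11,)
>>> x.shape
(3, 23, 11, 23)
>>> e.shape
()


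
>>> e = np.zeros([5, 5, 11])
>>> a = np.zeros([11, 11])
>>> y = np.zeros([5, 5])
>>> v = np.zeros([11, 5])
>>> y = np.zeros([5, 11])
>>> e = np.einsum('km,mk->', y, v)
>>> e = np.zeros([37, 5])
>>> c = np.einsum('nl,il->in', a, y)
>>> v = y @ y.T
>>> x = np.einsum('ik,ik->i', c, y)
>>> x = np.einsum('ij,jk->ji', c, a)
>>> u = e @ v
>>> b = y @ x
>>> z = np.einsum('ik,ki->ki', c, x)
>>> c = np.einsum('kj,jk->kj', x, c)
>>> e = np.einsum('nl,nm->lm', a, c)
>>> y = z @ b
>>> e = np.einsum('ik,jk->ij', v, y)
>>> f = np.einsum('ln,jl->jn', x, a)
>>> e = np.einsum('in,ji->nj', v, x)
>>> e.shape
(5, 11)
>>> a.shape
(11, 11)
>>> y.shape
(11, 5)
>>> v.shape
(5, 5)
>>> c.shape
(11, 5)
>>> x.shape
(11, 5)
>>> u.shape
(37, 5)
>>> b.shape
(5, 5)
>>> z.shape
(11, 5)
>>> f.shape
(11, 5)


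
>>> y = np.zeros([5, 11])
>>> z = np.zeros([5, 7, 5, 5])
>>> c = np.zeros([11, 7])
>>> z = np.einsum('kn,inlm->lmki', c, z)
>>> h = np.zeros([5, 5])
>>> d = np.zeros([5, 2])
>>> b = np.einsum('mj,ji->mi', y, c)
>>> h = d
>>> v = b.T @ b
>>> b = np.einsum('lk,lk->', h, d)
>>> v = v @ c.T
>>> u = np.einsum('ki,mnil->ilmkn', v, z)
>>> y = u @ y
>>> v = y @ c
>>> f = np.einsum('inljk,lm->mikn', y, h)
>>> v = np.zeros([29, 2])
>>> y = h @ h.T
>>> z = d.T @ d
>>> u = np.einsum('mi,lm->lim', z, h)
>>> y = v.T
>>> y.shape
(2, 29)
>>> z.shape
(2, 2)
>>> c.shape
(11, 7)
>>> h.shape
(5, 2)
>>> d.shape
(5, 2)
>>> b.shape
()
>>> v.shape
(29, 2)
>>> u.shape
(5, 2, 2)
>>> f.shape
(2, 11, 11, 5)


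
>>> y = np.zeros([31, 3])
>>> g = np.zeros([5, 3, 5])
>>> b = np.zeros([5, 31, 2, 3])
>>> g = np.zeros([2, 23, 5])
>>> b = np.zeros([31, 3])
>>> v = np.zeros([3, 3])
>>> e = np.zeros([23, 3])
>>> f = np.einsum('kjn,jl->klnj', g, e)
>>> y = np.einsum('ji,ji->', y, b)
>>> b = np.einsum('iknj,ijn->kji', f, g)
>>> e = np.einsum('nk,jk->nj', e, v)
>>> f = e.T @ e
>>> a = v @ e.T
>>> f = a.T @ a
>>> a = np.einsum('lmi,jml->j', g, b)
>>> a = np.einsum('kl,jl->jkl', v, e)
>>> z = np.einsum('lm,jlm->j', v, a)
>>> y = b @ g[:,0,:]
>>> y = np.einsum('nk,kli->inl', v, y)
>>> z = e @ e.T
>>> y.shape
(5, 3, 23)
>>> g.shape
(2, 23, 5)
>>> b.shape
(3, 23, 2)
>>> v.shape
(3, 3)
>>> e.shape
(23, 3)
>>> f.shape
(23, 23)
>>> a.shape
(23, 3, 3)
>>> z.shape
(23, 23)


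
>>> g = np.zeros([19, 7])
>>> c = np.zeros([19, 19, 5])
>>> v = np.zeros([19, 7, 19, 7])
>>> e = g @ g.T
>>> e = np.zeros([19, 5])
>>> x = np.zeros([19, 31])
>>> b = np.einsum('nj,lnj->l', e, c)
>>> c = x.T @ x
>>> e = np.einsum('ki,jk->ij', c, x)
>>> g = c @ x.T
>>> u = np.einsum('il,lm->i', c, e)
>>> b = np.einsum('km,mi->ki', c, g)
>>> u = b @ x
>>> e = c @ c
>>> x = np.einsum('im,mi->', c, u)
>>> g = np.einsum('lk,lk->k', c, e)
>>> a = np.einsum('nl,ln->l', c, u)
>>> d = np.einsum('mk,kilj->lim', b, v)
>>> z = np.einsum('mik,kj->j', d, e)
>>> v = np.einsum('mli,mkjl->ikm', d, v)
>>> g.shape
(31,)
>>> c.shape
(31, 31)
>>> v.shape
(31, 7, 19)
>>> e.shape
(31, 31)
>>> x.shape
()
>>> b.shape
(31, 19)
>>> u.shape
(31, 31)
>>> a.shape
(31,)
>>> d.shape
(19, 7, 31)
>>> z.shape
(31,)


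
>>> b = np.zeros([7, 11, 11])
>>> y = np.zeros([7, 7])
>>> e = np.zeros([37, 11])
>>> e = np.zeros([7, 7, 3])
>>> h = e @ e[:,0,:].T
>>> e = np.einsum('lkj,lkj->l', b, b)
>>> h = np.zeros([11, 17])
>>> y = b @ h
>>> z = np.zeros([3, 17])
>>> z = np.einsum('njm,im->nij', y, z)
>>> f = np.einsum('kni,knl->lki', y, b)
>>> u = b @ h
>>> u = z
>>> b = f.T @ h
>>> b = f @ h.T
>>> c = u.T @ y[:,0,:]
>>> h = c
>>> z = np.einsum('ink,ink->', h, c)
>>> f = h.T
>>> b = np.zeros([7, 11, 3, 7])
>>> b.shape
(7, 11, 3, 7)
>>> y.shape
(7, 11, 17)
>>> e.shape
(7,)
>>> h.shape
(11, 3, 17)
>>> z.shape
()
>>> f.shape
(17, 3, 11)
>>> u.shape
(7, 3, 11)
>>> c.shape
(11, 3, 17)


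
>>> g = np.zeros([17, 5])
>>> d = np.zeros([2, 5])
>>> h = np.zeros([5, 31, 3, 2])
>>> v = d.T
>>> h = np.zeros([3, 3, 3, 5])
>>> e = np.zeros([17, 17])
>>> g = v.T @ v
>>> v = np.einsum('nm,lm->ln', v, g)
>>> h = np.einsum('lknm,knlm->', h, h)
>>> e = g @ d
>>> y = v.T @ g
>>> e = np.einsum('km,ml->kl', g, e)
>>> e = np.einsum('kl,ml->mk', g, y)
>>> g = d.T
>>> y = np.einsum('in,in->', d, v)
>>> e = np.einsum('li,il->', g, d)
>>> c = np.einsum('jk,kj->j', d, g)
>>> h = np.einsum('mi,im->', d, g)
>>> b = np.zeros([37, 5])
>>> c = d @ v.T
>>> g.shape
(5, 2)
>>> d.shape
(2, 5)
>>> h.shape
()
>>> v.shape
(2, 5)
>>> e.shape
()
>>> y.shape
()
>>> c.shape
(2, 2)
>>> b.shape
(37, 5)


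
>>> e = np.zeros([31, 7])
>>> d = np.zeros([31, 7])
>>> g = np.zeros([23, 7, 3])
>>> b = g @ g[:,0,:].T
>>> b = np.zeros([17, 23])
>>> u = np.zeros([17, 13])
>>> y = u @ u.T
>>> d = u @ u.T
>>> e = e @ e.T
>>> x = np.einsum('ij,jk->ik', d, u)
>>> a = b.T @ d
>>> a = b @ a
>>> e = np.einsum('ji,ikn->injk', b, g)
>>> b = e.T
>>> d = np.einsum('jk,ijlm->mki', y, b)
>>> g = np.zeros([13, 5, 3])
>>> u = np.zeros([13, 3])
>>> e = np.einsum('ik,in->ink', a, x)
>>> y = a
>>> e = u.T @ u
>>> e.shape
(3, 3)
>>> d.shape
(23, 17, 7)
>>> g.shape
(13, 5, 3)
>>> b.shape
(7, 17, 3, 23)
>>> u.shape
(13, 3)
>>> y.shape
(17, 17)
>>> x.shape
(17, 13)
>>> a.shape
(17, 17)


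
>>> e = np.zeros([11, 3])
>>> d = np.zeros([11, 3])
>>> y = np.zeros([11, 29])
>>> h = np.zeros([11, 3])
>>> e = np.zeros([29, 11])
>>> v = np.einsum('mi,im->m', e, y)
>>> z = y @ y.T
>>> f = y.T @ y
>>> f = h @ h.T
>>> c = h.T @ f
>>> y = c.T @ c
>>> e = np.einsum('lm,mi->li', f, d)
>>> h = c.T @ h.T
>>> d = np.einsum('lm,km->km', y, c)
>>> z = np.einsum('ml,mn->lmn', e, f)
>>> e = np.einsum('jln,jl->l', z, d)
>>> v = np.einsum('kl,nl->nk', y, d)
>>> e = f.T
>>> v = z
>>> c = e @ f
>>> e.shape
(11, 11)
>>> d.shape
(3, 11)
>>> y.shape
(11, 11)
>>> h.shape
(11, 11)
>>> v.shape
(3, 11, 11)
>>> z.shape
(3, 11, 11)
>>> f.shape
(11, 11)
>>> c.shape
(11, 11)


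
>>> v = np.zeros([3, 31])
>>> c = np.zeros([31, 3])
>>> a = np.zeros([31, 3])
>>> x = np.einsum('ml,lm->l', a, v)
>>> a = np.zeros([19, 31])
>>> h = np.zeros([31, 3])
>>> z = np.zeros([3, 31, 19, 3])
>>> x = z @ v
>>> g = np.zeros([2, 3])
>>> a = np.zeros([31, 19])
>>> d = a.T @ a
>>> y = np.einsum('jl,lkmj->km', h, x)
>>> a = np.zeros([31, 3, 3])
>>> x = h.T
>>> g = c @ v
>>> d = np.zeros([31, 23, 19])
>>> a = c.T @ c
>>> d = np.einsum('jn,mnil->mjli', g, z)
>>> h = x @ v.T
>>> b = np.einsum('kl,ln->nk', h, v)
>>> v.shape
(3, 31)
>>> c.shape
(31, 3)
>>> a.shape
(3, 3)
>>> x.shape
(3, 31)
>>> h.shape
(3, 3)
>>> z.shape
(3, 31, 19, 3)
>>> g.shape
(31, 31)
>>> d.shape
(3, 31, 3, 19)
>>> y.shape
(31, 19)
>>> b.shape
(31, 3)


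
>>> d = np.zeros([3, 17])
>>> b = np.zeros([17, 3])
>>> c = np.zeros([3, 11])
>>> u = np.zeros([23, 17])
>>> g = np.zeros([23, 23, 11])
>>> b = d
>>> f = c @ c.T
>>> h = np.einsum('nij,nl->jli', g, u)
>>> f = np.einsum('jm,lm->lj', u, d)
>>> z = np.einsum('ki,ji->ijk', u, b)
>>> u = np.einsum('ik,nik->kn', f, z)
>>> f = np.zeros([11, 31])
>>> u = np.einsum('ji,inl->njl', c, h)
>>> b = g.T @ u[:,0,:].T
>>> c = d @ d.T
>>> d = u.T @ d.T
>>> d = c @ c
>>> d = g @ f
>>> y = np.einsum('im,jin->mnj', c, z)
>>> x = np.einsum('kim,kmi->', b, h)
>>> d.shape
(23, 23, 31)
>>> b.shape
(11, 23, 17)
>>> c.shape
(3, 3)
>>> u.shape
(17, 3, 23)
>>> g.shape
(23, 23, 11)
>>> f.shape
(11, 31)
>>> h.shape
(11, 17, 23)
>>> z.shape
(17, 3, 23)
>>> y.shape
(3, 23, 17)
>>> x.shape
()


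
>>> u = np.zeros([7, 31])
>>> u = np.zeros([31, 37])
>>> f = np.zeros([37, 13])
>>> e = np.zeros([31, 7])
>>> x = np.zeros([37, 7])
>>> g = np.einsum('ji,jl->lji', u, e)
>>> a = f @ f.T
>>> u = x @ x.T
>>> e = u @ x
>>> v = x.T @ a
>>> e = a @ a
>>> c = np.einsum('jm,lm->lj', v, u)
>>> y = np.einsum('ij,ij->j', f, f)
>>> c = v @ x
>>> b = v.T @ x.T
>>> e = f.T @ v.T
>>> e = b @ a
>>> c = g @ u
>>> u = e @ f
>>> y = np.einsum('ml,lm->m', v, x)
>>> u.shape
(37, 13)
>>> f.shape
(37, 13)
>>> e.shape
(37, 37)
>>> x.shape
(37, 7)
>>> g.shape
(7, 31, 37)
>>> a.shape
(37, 37)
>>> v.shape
(7, 37)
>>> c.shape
(7, 31, 37)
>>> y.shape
(7,)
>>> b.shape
(37, 37)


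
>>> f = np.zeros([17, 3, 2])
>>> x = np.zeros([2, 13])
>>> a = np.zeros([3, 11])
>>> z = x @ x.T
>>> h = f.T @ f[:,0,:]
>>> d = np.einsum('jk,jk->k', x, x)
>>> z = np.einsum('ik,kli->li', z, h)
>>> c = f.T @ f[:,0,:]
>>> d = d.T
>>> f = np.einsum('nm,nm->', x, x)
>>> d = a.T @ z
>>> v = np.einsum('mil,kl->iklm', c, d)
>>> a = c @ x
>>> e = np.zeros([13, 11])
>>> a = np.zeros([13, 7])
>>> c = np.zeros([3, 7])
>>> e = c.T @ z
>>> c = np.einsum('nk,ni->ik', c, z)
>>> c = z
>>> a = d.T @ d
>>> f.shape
()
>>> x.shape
(2, 13)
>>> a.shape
(2, 2)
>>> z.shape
(3, 2)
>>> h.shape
(2, 3, 2)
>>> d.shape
(11, 2)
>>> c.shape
(3, 2)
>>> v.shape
(3, 11, 2, 2)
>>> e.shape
(7, 2)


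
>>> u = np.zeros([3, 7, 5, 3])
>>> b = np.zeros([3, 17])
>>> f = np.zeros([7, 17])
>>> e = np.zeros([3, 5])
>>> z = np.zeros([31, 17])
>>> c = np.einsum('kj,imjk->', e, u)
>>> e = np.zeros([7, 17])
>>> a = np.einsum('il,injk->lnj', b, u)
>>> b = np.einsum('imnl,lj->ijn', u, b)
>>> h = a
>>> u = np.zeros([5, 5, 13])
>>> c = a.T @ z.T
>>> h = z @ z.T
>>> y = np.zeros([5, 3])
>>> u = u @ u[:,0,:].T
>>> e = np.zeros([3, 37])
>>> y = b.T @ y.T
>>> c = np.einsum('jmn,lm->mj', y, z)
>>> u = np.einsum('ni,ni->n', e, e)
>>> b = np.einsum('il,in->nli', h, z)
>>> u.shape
(3,)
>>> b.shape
(17, 31, 31)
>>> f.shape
(7, 17)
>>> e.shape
(3, 37)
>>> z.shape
(31, 17)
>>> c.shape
(17, 5)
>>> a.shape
(17, 7, 5)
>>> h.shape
(31, 31)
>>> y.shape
(5, 17, 5)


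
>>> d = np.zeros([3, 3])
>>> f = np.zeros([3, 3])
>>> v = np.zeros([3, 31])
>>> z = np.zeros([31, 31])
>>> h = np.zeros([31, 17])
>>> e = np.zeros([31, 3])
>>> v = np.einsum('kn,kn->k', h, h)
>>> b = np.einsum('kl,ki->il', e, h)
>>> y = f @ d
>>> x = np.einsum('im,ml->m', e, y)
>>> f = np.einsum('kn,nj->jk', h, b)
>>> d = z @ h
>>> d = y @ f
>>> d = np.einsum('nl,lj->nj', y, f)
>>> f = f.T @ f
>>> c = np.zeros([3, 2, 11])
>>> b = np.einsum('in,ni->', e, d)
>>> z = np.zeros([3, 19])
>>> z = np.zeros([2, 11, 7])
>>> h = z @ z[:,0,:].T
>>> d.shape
(3, 31)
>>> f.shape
(31, 31)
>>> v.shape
(31,)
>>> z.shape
(2, 11, 7)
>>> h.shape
(2, 11, 2)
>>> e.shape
(31, 3)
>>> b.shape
()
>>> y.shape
(3, 3)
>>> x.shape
(3,)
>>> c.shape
(3, 2, 11)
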